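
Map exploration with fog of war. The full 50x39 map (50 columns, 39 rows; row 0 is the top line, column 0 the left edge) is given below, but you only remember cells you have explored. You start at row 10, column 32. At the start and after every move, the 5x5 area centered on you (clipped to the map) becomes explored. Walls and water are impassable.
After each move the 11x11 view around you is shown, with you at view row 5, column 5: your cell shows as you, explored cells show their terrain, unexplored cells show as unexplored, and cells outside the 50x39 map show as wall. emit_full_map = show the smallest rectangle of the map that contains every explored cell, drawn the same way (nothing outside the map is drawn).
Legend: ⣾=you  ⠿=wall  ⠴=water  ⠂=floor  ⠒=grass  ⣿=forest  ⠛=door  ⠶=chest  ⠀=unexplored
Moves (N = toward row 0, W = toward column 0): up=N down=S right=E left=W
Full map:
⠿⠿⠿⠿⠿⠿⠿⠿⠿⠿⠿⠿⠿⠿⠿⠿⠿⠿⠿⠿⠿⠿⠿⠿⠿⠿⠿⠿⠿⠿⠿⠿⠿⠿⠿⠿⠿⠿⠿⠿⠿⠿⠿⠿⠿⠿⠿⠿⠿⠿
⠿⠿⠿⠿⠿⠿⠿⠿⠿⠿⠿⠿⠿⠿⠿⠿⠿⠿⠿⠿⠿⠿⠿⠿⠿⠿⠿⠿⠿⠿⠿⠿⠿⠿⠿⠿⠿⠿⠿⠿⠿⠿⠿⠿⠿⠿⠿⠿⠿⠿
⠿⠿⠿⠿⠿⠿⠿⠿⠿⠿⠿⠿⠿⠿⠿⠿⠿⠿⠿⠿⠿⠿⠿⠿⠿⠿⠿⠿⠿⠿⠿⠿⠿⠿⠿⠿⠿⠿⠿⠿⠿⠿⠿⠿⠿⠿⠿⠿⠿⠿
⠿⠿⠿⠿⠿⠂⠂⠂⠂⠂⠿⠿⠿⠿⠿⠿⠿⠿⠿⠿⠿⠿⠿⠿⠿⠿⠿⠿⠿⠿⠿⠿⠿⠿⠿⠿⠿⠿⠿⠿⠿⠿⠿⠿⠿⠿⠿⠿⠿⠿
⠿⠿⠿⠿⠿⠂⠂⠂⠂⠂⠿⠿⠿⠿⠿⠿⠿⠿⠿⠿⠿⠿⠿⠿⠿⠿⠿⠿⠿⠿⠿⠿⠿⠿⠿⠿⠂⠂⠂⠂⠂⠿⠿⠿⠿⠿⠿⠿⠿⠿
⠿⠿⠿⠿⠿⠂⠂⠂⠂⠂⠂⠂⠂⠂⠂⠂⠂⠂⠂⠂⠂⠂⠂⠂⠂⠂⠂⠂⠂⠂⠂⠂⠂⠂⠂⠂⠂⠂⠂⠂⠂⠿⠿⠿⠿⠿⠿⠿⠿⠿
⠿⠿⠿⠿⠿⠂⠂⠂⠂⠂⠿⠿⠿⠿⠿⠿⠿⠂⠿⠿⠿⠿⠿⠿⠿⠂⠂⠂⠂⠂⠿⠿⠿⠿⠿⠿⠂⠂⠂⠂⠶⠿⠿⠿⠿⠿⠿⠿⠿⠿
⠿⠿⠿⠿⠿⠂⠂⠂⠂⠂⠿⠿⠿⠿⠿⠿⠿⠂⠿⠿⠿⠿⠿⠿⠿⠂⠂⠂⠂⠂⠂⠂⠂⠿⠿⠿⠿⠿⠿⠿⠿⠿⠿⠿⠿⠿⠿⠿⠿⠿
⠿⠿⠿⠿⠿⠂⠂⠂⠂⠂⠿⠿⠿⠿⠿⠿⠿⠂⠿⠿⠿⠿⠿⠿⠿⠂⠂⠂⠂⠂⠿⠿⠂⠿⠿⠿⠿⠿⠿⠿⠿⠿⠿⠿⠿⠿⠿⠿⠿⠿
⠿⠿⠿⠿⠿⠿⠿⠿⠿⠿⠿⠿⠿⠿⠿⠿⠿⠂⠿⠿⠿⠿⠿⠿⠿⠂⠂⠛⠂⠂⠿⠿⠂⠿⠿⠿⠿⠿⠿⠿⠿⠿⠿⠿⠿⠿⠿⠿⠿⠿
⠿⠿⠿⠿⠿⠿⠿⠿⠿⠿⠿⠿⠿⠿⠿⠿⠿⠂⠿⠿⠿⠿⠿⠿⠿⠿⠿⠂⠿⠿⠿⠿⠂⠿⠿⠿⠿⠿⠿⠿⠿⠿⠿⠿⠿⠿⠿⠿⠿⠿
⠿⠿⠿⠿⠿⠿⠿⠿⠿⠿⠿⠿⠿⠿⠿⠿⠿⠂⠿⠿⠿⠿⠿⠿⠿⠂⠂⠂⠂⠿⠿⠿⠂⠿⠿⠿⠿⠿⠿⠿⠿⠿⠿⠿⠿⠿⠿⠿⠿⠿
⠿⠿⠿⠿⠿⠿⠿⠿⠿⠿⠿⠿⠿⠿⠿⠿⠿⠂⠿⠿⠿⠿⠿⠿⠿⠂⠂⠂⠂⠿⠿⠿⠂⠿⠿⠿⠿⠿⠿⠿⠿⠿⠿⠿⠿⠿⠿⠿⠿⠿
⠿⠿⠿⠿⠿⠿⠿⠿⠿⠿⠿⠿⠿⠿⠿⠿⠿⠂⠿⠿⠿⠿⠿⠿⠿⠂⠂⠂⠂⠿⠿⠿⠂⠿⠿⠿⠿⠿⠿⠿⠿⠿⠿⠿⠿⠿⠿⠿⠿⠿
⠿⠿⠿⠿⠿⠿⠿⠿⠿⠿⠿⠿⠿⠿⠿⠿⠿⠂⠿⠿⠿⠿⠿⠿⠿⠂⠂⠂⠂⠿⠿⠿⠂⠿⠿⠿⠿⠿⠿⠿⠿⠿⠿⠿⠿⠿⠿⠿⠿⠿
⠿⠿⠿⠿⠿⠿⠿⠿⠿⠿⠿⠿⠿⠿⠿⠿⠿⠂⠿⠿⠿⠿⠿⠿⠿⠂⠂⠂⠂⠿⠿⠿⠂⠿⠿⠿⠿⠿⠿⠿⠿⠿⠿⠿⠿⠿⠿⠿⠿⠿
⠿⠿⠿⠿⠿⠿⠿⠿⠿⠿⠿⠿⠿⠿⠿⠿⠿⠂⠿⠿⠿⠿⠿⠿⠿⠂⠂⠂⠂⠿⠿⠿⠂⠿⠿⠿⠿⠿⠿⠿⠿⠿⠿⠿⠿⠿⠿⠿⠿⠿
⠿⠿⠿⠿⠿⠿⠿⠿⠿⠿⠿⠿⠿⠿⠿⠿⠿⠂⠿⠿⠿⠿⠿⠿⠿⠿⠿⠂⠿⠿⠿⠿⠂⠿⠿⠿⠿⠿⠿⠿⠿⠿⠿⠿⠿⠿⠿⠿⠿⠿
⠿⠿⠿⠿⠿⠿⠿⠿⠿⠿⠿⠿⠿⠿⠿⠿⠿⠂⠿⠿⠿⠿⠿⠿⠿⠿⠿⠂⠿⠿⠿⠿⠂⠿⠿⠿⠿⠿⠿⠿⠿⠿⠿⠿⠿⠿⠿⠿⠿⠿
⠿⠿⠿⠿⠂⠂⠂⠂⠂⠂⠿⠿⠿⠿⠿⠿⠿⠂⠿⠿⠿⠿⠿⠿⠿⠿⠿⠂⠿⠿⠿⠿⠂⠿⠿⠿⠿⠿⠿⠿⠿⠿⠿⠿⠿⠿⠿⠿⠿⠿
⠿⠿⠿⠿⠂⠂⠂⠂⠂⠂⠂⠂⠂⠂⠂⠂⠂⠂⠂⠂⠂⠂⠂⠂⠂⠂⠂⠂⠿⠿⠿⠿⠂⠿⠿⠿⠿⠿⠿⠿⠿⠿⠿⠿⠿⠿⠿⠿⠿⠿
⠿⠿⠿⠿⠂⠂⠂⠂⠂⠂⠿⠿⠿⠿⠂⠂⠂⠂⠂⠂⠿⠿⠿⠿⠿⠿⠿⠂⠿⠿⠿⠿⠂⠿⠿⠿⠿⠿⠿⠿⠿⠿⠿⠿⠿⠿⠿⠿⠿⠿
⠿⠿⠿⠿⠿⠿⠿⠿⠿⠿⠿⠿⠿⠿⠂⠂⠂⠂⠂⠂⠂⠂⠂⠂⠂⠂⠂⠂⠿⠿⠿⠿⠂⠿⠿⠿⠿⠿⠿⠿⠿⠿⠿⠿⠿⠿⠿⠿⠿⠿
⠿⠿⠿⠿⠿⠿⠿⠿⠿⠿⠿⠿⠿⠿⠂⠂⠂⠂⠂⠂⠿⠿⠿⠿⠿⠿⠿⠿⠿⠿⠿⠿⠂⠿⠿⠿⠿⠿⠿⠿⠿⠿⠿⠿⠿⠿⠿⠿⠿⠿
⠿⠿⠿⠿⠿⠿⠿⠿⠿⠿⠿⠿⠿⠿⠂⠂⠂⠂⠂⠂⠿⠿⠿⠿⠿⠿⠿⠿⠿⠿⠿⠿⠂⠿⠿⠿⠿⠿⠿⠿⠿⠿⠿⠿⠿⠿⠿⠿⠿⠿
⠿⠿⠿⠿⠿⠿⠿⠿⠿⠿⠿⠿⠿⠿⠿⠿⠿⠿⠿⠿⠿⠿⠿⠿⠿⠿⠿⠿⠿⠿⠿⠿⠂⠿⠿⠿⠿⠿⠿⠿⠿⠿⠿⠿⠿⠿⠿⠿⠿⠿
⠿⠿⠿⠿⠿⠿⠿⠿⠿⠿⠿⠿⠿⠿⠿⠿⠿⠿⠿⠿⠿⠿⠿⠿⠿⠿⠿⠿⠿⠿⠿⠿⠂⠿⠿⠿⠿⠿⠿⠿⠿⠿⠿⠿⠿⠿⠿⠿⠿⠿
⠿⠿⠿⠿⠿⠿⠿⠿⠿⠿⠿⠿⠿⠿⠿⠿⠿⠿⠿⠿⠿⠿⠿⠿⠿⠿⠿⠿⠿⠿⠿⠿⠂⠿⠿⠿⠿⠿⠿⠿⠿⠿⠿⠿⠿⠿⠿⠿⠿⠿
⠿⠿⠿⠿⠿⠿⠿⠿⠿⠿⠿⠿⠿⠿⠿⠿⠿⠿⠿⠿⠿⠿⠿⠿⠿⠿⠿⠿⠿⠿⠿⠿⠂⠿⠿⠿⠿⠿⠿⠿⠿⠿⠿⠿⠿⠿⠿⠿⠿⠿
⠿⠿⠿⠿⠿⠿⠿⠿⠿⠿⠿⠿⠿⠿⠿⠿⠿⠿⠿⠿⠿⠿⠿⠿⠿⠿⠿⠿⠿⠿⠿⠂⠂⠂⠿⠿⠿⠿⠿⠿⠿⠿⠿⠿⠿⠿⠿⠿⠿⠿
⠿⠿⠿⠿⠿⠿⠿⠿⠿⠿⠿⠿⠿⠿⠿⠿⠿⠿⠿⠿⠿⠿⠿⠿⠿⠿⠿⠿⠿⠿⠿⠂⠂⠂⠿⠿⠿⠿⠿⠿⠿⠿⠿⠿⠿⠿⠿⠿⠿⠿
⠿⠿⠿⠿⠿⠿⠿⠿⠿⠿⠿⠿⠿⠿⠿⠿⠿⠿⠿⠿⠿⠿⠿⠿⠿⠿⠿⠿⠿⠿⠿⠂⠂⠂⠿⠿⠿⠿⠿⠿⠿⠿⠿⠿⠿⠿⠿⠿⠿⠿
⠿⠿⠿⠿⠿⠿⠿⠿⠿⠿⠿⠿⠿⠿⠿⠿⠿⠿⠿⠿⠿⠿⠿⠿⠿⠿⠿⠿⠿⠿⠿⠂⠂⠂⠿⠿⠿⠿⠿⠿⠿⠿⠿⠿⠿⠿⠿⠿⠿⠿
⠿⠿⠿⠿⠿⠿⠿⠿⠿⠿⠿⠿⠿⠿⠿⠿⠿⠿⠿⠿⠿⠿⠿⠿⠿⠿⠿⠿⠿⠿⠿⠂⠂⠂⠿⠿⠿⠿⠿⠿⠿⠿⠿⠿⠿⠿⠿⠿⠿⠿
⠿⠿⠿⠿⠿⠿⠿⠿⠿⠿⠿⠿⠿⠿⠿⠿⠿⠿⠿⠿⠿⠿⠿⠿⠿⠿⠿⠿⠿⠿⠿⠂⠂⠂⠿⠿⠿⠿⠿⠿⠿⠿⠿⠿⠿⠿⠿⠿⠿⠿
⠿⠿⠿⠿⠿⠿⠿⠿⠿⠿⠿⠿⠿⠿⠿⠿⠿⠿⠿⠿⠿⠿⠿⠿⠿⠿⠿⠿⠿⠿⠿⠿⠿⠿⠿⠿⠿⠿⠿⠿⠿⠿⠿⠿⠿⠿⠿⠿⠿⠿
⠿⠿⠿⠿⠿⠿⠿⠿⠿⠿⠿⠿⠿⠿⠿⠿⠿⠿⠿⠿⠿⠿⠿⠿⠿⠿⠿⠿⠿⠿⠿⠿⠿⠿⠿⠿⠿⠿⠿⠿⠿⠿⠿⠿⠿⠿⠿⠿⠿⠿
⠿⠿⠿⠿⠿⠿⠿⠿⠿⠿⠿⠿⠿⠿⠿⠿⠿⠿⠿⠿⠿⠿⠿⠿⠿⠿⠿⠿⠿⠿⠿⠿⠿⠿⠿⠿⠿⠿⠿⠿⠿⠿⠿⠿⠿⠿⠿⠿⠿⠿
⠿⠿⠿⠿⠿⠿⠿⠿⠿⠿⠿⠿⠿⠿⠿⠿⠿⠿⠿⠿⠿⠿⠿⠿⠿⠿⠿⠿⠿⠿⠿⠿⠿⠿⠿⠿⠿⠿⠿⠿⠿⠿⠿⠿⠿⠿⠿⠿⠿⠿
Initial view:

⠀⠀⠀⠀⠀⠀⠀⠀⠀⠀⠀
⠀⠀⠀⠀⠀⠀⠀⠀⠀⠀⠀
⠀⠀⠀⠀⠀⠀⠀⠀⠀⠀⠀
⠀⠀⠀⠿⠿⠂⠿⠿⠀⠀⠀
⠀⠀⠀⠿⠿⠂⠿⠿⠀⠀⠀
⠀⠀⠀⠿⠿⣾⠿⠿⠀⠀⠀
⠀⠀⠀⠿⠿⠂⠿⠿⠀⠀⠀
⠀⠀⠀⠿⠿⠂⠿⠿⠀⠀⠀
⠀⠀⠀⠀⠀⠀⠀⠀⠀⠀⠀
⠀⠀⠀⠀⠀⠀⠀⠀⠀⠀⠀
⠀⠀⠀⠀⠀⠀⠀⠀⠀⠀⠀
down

⠀⠀⠀⠀⠀⠀⠀⠀⠀⠀⠀
⠀⠀⠀⠀⠀⠀⠀⠀⠀⠀⠀
⠀⠀⠀⠿⠿⠂⠿⠿⠀⠀⠀
⠀⠀⠀⠿⠿⠂⠿⠿⠀⠀⠀
⠀⠀⠀⠿⠿⠂⠿⠿⠀⠀⠀
⠀⠀⠀⠿⠿⣾⠿⠿⠀⠀⠀
⠀⠀⠀⠿⠿⠂⠿⠿⠀⠀⠀
⠀⠀⠀⠿⠿⠂⠿⠿⠀⠀⠀
⠀⠀⠀⠀⠀⠀⠀⠀⠀⠀⠀
⠀⠀⠀⠀⠀⠀⠀⠀⠀⠀⠀
⠀⠀⠀⠀⠀⠀⠀⠀⠀⠀⠀

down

⠀⠀⠀⠀⠀⠀⠀⠀⠀⠀⠀
⠀⠀⠀⠿⠿⠂⠿⠿⠀⠀⠀
⠀⠀⠀⠿⠿⠂⠿⠿⠀⠀⠀
⠀⠀⠀⠿⠿⠂⠿⠿⠀⠀⠀
⠀⠀⠀⠿⠿⠂⠿⠿⠀⠀⠀
⠀⠀⠀⠿⠿⣾⠿⠿⠀⠀⠀
⠀⠀⠀⠿⠿⠂⠿⠿⠀⠀⠀
⠀⠀⠀⠿⠿⠂⠿⠿⠀⠀⠀
⠀⠀⠀⠀⠀⠀⠀⠀⠀⠀⠀
⠀⠀⠀⠀⠀⠀⠀⠀⠀⠀⠀
⠀⠀⠀⠀⠀⠀⠀⠀⠀⠀⠀

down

⠀⠀⠀⠿⠿⠂⠿⠿⠀⠀⠀
⠀⠀⠀⠿⠿⠂⠿⠿⠀⠀⠀
⠀⠀⠀⠿⠿⠂⠿⠿⠀⠀⠀
⠀⠀⠀⠿⠿⠂⠿⠿⠀⠀⠀
⠀⠀⠀⠿⠿⠂⠿⠿⠀⠀⠀
⠀⠀⠀⠿⠿⣾⠿⠿⠀⠀⠀
⠀⠀⠀⠿⠿⠂⠿⠿⠀⠀⠀
⠀⠀⠀⠿⠿⠂⠿⠿⠀⠀⠀
⠀⠀⠀⠀⠀⠀⠀⠀⠀⠀⠀
⠀⠀⠀⠀⠀⠀⠀⠀⠀⠀⠀
⠀⠀⠀⠀⠀⠀⠀⠀⠀⠀⠀

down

⠀⠀⠀⠿⠿⠂⠿⠿⠀⠀⠀
⠀⠀⠀⠿⠿⠂⠿⠿⠀⠀⠀
⠀⠀⠀⠿⠿⠂⠿⠿⠀⠀⠀
⠀⠀⠀⠿⠿⠂⠿⠿⠀⠀⠀
⠀⠀⠀⠿⠿⠂⠿⠿⠀⠀⠀
⠀⠀⠀⠿⠿⣾⠿⠿⠀⠀⠀
⠀⠀⠀⠿⠿⠂⠿⠿⠀⠀⠀
⠀⠀⠀⠿⠿⠂⠿⠿⠀⠀⠀
⠀⠀⠀⠀⠀⠀⠀⠀⠀⠀⠀
⠀⠀⠀⠀⠀⠀⠀⠀⠀⠀⠀
⠀⠀⠀⠀⠀⠀⠀⠀⠀⠀⠀


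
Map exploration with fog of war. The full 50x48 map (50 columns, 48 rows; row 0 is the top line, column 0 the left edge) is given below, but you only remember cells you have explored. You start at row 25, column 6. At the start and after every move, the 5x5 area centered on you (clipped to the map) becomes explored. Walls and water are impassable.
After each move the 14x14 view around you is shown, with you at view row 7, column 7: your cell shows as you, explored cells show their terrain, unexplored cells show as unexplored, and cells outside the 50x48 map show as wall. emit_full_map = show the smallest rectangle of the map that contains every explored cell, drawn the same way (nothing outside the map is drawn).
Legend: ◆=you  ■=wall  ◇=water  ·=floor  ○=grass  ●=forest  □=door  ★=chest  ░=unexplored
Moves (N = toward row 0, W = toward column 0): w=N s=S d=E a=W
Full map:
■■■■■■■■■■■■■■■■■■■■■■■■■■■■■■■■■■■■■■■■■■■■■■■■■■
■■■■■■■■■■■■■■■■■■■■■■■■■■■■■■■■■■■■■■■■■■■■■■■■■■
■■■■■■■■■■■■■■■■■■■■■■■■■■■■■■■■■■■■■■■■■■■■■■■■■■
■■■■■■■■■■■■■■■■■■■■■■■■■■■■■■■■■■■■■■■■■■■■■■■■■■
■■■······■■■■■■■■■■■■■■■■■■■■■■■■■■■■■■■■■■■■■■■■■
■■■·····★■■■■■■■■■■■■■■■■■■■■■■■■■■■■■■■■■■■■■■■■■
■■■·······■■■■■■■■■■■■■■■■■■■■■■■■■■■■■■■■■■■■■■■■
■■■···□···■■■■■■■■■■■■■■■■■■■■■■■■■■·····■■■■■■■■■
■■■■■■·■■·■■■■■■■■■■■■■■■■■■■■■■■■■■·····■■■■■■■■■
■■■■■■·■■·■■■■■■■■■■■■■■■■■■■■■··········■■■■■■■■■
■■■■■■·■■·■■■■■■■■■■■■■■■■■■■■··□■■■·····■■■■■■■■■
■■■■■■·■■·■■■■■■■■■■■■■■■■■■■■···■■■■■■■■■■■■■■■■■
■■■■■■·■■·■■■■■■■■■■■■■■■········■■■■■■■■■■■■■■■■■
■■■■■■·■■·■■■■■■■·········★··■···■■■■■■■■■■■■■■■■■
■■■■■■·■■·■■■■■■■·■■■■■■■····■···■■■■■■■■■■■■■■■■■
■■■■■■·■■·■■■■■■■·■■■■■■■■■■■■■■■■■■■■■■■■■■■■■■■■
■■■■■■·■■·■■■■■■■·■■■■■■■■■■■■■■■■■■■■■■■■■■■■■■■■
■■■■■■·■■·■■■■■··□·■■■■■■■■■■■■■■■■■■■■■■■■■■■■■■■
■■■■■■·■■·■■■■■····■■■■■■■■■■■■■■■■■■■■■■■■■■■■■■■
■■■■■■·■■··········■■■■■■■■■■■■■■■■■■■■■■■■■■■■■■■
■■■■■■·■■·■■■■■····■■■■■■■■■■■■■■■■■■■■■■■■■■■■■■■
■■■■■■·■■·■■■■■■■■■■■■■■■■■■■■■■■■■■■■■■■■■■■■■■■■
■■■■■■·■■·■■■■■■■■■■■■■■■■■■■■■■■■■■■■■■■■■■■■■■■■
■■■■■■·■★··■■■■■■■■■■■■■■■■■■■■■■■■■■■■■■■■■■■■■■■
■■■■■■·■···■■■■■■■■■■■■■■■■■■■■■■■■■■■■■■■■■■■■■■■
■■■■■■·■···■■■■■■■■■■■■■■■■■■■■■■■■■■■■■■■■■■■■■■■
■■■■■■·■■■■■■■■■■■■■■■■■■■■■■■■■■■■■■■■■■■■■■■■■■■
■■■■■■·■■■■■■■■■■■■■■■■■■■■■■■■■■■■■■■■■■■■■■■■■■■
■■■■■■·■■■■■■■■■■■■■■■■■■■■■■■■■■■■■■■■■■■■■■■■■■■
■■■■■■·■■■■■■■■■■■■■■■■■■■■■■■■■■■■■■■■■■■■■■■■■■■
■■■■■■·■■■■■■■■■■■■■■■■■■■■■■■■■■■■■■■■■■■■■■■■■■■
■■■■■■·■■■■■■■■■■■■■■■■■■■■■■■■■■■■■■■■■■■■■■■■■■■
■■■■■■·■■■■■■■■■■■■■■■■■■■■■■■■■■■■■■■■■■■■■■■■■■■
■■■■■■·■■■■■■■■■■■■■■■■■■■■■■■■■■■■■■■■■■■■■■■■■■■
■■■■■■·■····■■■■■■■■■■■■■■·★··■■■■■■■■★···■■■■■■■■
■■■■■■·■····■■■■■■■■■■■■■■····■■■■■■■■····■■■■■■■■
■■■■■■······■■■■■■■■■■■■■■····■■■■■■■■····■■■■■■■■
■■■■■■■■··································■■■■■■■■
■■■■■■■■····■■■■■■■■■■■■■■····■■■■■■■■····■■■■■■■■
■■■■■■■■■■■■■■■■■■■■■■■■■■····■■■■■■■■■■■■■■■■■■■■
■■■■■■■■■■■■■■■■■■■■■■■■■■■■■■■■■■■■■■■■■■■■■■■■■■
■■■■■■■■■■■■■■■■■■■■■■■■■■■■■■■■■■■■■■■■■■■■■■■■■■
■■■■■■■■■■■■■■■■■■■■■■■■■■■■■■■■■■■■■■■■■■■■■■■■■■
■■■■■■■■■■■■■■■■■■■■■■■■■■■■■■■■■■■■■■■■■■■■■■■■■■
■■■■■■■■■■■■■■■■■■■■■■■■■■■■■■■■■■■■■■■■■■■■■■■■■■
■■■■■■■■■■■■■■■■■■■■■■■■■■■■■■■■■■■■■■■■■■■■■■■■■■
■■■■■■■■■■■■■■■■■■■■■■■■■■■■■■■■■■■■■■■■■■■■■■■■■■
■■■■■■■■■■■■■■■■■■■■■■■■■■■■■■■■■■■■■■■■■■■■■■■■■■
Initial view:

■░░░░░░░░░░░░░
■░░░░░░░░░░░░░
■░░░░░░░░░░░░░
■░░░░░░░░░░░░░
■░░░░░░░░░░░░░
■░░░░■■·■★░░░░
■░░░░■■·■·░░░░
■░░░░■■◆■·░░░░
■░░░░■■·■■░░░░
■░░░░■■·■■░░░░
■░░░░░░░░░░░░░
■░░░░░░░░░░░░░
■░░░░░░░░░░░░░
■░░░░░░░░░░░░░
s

■░░░░░░░░░░░░░
■░░░░░░░░░░░░░
■░░░░░░░░░░░░░
■░░░░░░░░░░░░░
■░░░░■■·■★░░░░
■░░░░■■·■·░░░░
■░░░░■■·■·░░░░
■░░░░■■◆■■░░░░
■░░░░■■·■■░░░░
■░░░░■■·■■░░░░
■░░░░░░░░░░░░░
■░░░░░░░░░░░░░
■░░░░░░░░░░░░░
■░░░░░░░░░░░░░

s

■░░░░░░░░░░░░░
■░░░░░░░░░░░░░
■░░░░░░░░░░░░░
■░░░░■■·■★░░░░
■░░░░■■·■·░░░░
■░░░░■■·■·░░░░
■░░░░■■·■■░░░░
■░░░░■■◆■■░░░░
■░░░░■■·■■░░░░
■░░░░■■·■■░░░░
■░░░░░░░░░░░░░
■░░░░░░░░░░░░░
■░░░░░░░░░░░░░
■░░░░░░░░░░░░░

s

■░░░░░░░░░░░░░
■░░░░░░░░░░░░░
■░░░░■■·■★░░░░
■░░░░■■·■·░░░░
■░░░░■■·■·░░░░
■░░░░■■·■■░░░░
■░░░░■■·■■░░░░
■░░░░■■◆■■░░░░
■░░░░■■·■■░░░░
■░░░░■■·■■░░░░
■░░░░░░░░░░░░░
■░░░░░░░░░░░░░
■░░░░░░░░░░░░░
■░░░░░░░░░░░░░

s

■░░░░░░░░░░░░░
■░░░░■■·■★░░░░
■░░░░■■·■·░░░░
■░░░░■■·■·░░░░
■░░░░■■·■■░░░░
■░░░░■■·■■░░░░
■░░░░■■·■■░░░░
■░░░░■■◆■■░░░░
■░░░░■■·■■░░░░
■░░░░■■·■■░░░░
■░░░░░░░░░░░░░
■░░░░░░░░░░░░░
■░░░░░░░░░░░░░
■░░░░░░░░░░░░░

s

■░░░░■■·■★░░░░
■░░░░■■·■·░░░░
■░░░░■■·■·░░░░
■░░░░■■·■■░░░░
■░░░░■■·■■░░░░
■░░░░■■·■■░░░░
■░░░░■■·■■░░░░
■░░░░■■◆■■░░░░
■░░░░■■·■■░░░░
■░░░░■■·■■░░░░
■░░░░░░░░░░░░░
■░░░░░░░░░░░░░
■░░░░░░░░░░░░░
■░░░░░░░░░░░░░

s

■░░░░■■·■·░░░░
■░░░░■■·■·░░░░
■░░░░■■·■■░░░░
■░░░░■■·■■░░░░
■░░░░■■·■■░░░░
■░░░░■■·■■░░░░
■░░░░■■·■■░░░░
■░░░░■■◆■■░░░░
■░░░░■■·■■░░░░
■░░░░■■·■■░░░░
■░░░░░░░░░░░░░
■░░░░░░░░░░░░░
■░░░░░░░░░░░░░
■░░░░░░░░░░░░░

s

■░░░░■■·■·░░░░
■░░░░■■·■■░░░░
■░░░░■■·■■░░░░
■░░░░■■·■■░░░░
■░░░░■■·■■░░░░
■░░░░■■·■■░░░░
■░░░░■■·■■░░░░
■░░░░■■◆■■░░░░
■░░░░■■·■■░░░░
■░░░░■■·■·░░░░
■░░░░░░░░░░░░░
■░░░░░░░░░░░░░
■░░░░░░░░░░░░░
■░░░░░░░░░░░░░

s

■░░░░■■·■■░░░░
■░░░░■■·■■░░░░
■░░░░■■·■■░░░░
■░░░░■■·■■░░░░
■░░░░■■·■■░░░░
■░░░░■■·■■░░░░
■░░░░■■·■■░░░░
■░░░░■■◆■■░░░░
■░░░░■■·■·░░░░
■░░░░■■·■·░░░░
■░░░░░░░░░░░░░
■░░░░░░░░░░░░░
■░░░░░░░░░░░░░
■░░░░░░░░░░░░░

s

■░░░░■■·■■░░░░
■░░░░■■·■■░░░░
■░░░░■■·■■░░░░
■░░░░■■·■■░░░░
■░░░░■■·■■░░░░
■░░░░■■·■■░░░░
■░░░░■■·■■░░░░
■░░░░■■◆■·░░░░
■░░░░■■·■·░░░░
■░░░░■■···░░░░
■░░░░░░░░░░░░░
■░░░░░░░░░░░░░
■░░░░░░░░░░░░░
■░░░░░░░░░░░░░

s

■░░░░■■·■■░░░░
■░░░░■■·■■░░░░
■░░░░■■·■■░░░░
■░░░░■■·■■░░░░
■░░░░■■·■■░░░░
■░░░░■■·■■░░░░
■░░░░■■·■·░░░░
■░░░░■■◆■·░░░░
■░░░░■■···░░░░
■░░░░■■■■·░░░░
■░░░░░░░░░░░░░
■░░░░░░░░░░░░░
■░░░░░░░░░░░░░
■░░░░░░░░░░░░░

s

■░░░░■■·■■░░░░
■░░░░■■·■■░░░░
■░░░░■■·■■░░░░
■░░░░■■·■■░░░░
■░░░░■■·■■░░░░
■░░░░■■·■·░░░░
■░░░░■■·■·░░░░
■░░░░■■◆··░░░░
■░░░░■■■■·░░░░
■░░░░■■■■·░░░░
■░░░░░░░░░░░░░
■░░░░░░░░░░░░░
■░░░░░░░░░░░░░
■░░░░░░░░░░░░░

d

░░░░■■·■■░░░░░
░░░░■■·■■░░░░░
░░░░■■·■■░░░░░
░░░░■■·■■░░░░░
░░░░■■·■■░░░░░
░░░░■■·■··░░░░
░░░░■■·■··░░░░
░░░░■■·◆··░░░░
░░░░■■■■··░░░░
░░░░■■■■··░░░░
░░░░░░░░░░░░░░
░░░░░░░░░░░░░░
░░░░░░░░░░░░░░
░░░░░░░░░░░░░░

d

░░░■■·■■░░░░░░
░░░■■·■■░░░░░░
░░░■■·■■░░░░░░
░░░■■·■■░░░░░░
░░░■■·■■░░░░░░
░░░■■·■···░░░░
░░░■■·■···░░░░
░░░■■··◆··░░░░
░░░■■■■···░░░░
░░░■■■■···░░░░
░░░░░░░░░░░░░░
░░░░░░░░░░░░░░
░░░░░░░░░░░░░░
░░░░░░░░░░░░░░

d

░░■■·■■░░░░░░░
░░■■·■■░░░░░░░
░░■■·■■░░░░░░░
░░■■·■■░░░░░░░
░░■■·■■░░░░░░░
░░■■·■····░░░░
░░■■·■····░░░░
░░■■···◆··░░░░
░░■■■■····░░░░
░░■■■■····░░░░
░░░░░░░░░░░░░░
░░░░░░░░░░░░░░
░░░░░░░░░░░░░░
░░░░░░░░░░░░░░

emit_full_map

■■·■★░░░
■■·■·░░░
■■·■·░░░
■■·■■░░░
■■·■■░░░
■■·■■░░░
■■·■■░░░
■■·■■░░░
■■·■■░░░
■■·■■░░░
■■·■■░░░
■■·■····
■■·■····
■■···◆··
■■■■····
■■■■····


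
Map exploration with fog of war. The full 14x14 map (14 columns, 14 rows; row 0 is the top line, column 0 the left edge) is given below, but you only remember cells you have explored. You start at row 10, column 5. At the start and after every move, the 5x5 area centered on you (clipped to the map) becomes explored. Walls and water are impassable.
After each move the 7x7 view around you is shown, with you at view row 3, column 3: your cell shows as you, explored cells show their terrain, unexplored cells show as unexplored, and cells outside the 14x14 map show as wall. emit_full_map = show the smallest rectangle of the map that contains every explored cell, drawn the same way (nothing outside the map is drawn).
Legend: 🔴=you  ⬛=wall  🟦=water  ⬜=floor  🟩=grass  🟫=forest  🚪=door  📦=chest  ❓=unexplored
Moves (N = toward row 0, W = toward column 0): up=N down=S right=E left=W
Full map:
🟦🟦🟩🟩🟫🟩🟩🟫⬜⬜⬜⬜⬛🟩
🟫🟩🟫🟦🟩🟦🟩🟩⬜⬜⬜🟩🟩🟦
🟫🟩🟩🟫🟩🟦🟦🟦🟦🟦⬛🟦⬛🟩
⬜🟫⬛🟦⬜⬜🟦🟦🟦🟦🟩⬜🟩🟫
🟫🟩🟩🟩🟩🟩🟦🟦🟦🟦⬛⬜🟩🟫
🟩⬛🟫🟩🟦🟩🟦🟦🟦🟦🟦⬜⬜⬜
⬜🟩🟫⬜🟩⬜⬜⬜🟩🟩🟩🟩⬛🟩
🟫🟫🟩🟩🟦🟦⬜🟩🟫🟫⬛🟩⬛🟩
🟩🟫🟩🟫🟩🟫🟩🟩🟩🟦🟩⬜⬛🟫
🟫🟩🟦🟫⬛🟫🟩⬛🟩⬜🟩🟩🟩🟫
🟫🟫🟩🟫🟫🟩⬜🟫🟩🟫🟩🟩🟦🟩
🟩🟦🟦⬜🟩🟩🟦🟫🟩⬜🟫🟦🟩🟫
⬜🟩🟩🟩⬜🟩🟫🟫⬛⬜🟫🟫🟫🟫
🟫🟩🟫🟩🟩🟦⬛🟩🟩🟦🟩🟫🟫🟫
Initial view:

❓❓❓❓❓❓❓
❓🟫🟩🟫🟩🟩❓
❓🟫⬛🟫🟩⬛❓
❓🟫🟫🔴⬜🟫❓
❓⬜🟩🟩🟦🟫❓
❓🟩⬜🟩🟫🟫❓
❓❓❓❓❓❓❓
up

❓❓❓❓❓❓❓
❓🟩🟦🟦⬜🟩❓
❓🟫🟩🟫🟩🟩❓
❓🟫⬛🔴🟩⬛❓
❓🟫🟫🟩⬜🟫❓
❓⬜🟩🟩🟦🟫❓
❓🟩⬜🟩🟫🟫❓

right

❓❓❓❓❓❓❓
🟩🟦🟦⬜🟩🟫❓
🟫🟩🟫🟩🟩🟩❓
🟫⬛🟫🔴⬛🟩❓
🟫🟫🟩⬜🟫🟩❓
⬜🟩🟩🟦🟫🟩❓
🟩⬜🟩🟫🟫❓❓

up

❓❓❓❓❓❓❓
❓🟩⬜⬜⬜🟩❓
🟩🟦🟦⬜🟩🟫❓
🟫🟩🟫🔴🟩🟩❓
🟫⬛🟫🟩⬛🟩❓
🟫🟫🟩⬜🟫🟩❓
⬜🟩🟩🟦🟫🟩❓

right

❓❓❓❓❓❓❓
🟩⬜⬜⬜🟩🟩❓
🟦🟦⬜🟩🟫🟫❓
🟩🟫🟩🔴🟩🟦❓
⬛🟫🟩⬛🟩⬜❓
🟫🟩⬜🟫🟩🟫❓
🟩🟩🟦🟫🟩❓❓

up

❓❓❓❓❓❓❓
❓🟩🟦🟦🟦🟦❓
🟩⬜⬜⬜🟩🟩❓
🟦🟦⬜🔴🟫🟫❓
🟩🟫🟩🟩🟩🟦❓
⬛🟫🟩⬛🟩⬜❓
🟫🟩⬜🟫🟩🟫❓

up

❓❓❓❓❓❓❓
❓🟩🟦🟦🟦🟦❓
❓🟩🟦🟦🟦🟦❓
🟩⬜⬜🔴🟩🟩❓
🟦🟦⬜🟩🟫🟫❓
🟩🟫🟩🟩🟩🟦❓
⬛🟫🟩⬛🟩⬜❓

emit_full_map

❓❓🟩🟦🟦🟦🟦
❓❓🟩🟦🟦🟦🟦
❓🟩⬜⬜🔴🟩🟩
🟩🟦🟦⬜🟩🟫🟫
🟫🟩🟫🟩🟩🟩🟦
🟫⬛🟫🟩⬛🟩⬜
🟫🟫🟩⬜🟫🟩🟫
⬜🟩🟩🟦🟫🟩❓
🟩⬜🟩🟫🟫❓❓

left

❓❓❓❓❓❓❓
❓🟩🟩🟦🟦🟦🟦
❓🟦🟩🟦🟦🟦🟦
❓🟩⬜🔴⬜🟩🟩
🟩🟦🟦⬜🟩🟫🟫
🟫🟩🟫🟩🟩🟩🟦
🟫⬛🟫🟩⬛🟩⬜

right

❓❓❓❓❓❓❓
🟩🟩🟦🟦🟦🟦❓
🟦🟩🟦🟦🟦🟦❓
🟩⬜⬜🔴🟩🟩❓
🟦🟦⬜🟩🟫🟫❓
🟩🟫🟩🟩🟩🟦❓
⬛🟫🟩⬛🟩⬜❓

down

🟩🟩🟦🟦🟦🟦❓
🟦🟩🟦🟦🟦🟦❓
🟩⬜⬜⬜🟩🟩❓
🟦🟦⬜🔴🟫🟫❓
🟩🟫🟩🟩🟩🟦❓
⬛🟫🟩⬛🟩⬜❓
🟫🟩⬜🟫🟩🟫❓

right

🟩🟦🟦🟦🟦❓❓
🟩🟦🟦🟦🟦🟦❓
⬜⬜⬜🟩🟩🟩❓
🟦⬜🟩🔴🟫⬛❓
🟫🟩🟩🟩🟦🟩❓
🟫🟩⬛🟩⬜🟩❓
🟩⬜🟫🟩🟫❓❓

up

❓❓❓❓❓❓❓
🟩🟦🟦🟦🟦⬛❓
🟩🟦🟦🟦🟦🟦❓
⬜⬜⬜🔴🟩🟩❓
🟦⬜🟩🟫🟫⬛❓
🟫🟩🟩🟩🟦🟩❓
🟫🟩⬛🟩⬜🟩❓

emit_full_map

❓🟩🟩🟦🟦🟦🟦⬛
❓🟦🟩🟦🟦🟦🟦🟦
❓🟩⬜⬜⬜🔴🟩🟩
🟩🟦🟦⬜🟩🟫🟫⬛
🟫🟩🟫🟩🟩🟩🟦🟩
🟫⬛🟫🟩⬛🟩⬜🟩
🟫🟫🟩⬜🟫🟩🟫❓
⬜🟩🟩🟦🟫🟩❓❓
🟩⬜🟩🟫🟫❓❓❓

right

❓❓❓❓❓❓❓
🟦🟦🟦🟦⬛⬜❓
🟦🟦🟦🟦🟦⬜❓
⬜⬜🟩🔴🟩🟩❓
⬜🟩🟫🟫⬛🟩❓
🟩🟩🟩🟦🟩⬜❓
🟩⬛🟩⬜🟩❓❓

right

❓❓❓❓❓❓❓
🟦🟦🟦⬛⬜🟩❓
🟦🟦🟦🟦⬜⬜❓
⬜🟩🟩🔴🟩⬛❓
🟩🟫🟫⬛🟩⬛❓
🟩🟩🟦🟩⬜⬛❓
⬛🟩⬜🟩❓❓❓

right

❓❓❓❓❓❓⬛
🟦🟦⬛⬜🟩🟫⬛
🟦🟦🟦⬜⬜⬜⬛
🟩🟩🟩🔴⬛🟩⬛
🟫🟫⬛🟩⬛🟩⬛
🟩🟦🟩⬜⬛🟫⬛
🟩⬜🟩❓❓❓⬛

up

❓❓❓❓❓❓⬛
❓🟦🟩⬜🟩🟫⬛
🟦🟦⬛⬜🟩🟫⬛
🟦🟦🟦🔴⬜⬜⬛
🟩🟩🟩🟩⬛🟩⬛
🟫🟫⬛🟩⬛🟩⬛
🟩🟦🟩⬜⬛🟫⬛

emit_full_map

❓❓❓❓❓❓🟦🟩⬜🟩🟫
❓🟩🟩🟦🟦🟦🟦⬛⬜🟩🟫
❓🟦🟩🟦🟦🟦🟦🟦🔴⬜⬜
❓🟩⬜⬜⬜🟩🟩🟩🟩⬛🟩
🟩🟦🟦⬜🟩🟫🟫⬛🟩⬛🟩
🟫🟩🟫🟩🟩🟩🟦🟩⬜⬛🟫
🟫⬛🟫🟩⬛🟩⬜🟩❓❓❓
🟫🟫🟩⬜🟫🟩🟫❓❓❓❓
⬜🟩🟩🟦🟫🟩❓❓❓❓❓
🟩⬜🟩🟫🟫❓❓❓❓❓❓


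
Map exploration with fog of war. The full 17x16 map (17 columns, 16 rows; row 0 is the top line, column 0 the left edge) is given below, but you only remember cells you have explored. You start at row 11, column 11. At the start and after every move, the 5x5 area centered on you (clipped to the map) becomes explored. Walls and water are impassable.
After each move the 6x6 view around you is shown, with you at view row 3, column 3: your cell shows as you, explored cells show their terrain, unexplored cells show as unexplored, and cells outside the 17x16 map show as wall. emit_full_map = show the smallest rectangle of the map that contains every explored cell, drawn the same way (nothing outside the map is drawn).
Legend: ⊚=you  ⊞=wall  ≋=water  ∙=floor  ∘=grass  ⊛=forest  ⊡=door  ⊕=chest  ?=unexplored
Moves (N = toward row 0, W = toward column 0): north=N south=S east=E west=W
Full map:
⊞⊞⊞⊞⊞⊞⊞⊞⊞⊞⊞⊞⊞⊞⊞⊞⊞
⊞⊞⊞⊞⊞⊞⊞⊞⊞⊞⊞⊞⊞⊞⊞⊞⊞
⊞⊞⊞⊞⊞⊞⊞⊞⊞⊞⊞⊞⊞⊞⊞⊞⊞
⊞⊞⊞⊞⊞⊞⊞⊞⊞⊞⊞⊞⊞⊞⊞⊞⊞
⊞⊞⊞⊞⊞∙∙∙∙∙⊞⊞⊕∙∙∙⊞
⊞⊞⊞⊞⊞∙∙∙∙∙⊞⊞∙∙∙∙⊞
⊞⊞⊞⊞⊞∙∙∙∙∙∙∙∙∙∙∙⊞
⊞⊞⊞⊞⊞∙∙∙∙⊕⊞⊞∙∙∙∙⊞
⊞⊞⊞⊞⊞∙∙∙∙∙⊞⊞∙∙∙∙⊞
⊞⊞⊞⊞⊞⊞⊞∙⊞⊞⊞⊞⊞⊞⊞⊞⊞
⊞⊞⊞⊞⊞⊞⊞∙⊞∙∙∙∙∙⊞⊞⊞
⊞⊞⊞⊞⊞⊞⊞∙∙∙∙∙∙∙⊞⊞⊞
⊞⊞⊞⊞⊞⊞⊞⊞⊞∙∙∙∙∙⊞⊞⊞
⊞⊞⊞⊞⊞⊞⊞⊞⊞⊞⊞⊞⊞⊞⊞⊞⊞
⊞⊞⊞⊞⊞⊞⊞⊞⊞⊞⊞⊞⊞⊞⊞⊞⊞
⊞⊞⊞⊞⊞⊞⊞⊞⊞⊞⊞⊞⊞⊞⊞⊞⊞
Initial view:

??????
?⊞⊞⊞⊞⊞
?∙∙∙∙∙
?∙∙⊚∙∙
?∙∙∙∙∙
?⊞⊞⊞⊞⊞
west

??????
?⊞⊞⊞⊞⊞
?⊞∙∙∙∙
?∙∙⊚∙∙
?⊞∙∙∙∙
?⊞⊞⊞⊞⊞

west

??????
?∙⊞⊞⊞⊞
?∙⊞∙∙∙
?∙∙⊚∙∙
?⊞⊞∙∙∙
?⊞⊞⊞⊞⊞

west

??????
?⊞∙⊞⊞⊞
?⊞∙⊞∙∙
?⊞∙⊚∙∙
?⊞⊞⊞∙∙
?⊞⊞⊞⊞⊞

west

??????
?⊞⊞∙⊞⊞
?⊞⊞∙⊞∙
?⊞⊞⊚∙∙
?⊞⊞⊞⊞∙
?⊞⊞⊞⊞⊞

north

??????
?∙∙∙∙∙
?⊞⊞∙⊞⊞
?⊞⊞⊚⊞∙
?⊞⊞∙∙∙
?⊞⊞⊞⊞∙

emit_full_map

∙∙∙∙∙????
⊞⊞∙⊞⊞⊞⊞⊞⊞
⊞⊞⊚⊞∙∙∙∙∙
⊞⊞∙∙∙∙∙∙∙
⊞⊞⊞⊞∙∙∙∙∙
⊞⊞⊞⊞⊞⊞⊞⊞⊞

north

??????
?∙∙∙∙⊕
?∙∙∙∙∙
?⊞⊞⊚⊞⊞
?⊞⊞∙⊞∙
?⊞⊞∙∙∙

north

??????
?∙∙∙∙∙
?∙∙∙∙⊕
?∙∙⊚∙∙
?⊞⊞∙⊞⊞
?⊞⊞∙⊞∙

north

??????
?∙∙∙∙∙
?∙∙∙∙∙
?∙∙⊚∙⊕
?∙∙∙∙∙
?⊞⊞∙⊞⊞

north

??????
?∙∙∙∙∙
?∙∙∙∙∙
?∙∙⊚∙∙
?∙∙∙∙⊕
?∙∙∙∙∙

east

??????
∙∙∙∙∙⊞
∙∙∙∙∙⊞
∙∙∙⊚∙∙
∙∙∙∙⊕⊞
∙∙∙∙∙⊞

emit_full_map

∙∙∙∙∙⊞???
∙∙∙∙∙⊞???
∙∙∙⊚∙∙???
∙∙∙∙⊕⊞???
∙∙∙∙∙⊞???
⊞⊞∙⊞⊞⊞⊞⊞⊞
⊞⊞∙⊞∙∙∙∙∙
⊞⊞∙∙∙∙∙∙∙
⊞⊞⊞⊞∙∙∙∙∙
⊞⊞⊞⊞⊞⊞⊞⊞⊞

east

??????
∙∙∙∙⊞⊞
∙∙∙∙⊞⊞
∙∙∙⊚∙∙
∙∙∙⊕⊞⊞
∙∙∙∙⊞⊞

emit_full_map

∙∙∙∙∙⊞⊞??
∙∙∙∙∙⊞⊞??
∙∙∙∙⊚∙∙??
∙∙∙∙⊕⊞⊞??
∙∙∙∙∙⊞⊞??
⊞⊞∙⊞⊞⊞⊞⊞⊞
⊞⊞∙⊞∙∙∙∙∙
⊞⊞∙∙∙∙∙∙∙
⊞⊞⊞⊞∙∙∙∙∙
⊞⊞⊞⊞⊞⊞⊞⊞⊞


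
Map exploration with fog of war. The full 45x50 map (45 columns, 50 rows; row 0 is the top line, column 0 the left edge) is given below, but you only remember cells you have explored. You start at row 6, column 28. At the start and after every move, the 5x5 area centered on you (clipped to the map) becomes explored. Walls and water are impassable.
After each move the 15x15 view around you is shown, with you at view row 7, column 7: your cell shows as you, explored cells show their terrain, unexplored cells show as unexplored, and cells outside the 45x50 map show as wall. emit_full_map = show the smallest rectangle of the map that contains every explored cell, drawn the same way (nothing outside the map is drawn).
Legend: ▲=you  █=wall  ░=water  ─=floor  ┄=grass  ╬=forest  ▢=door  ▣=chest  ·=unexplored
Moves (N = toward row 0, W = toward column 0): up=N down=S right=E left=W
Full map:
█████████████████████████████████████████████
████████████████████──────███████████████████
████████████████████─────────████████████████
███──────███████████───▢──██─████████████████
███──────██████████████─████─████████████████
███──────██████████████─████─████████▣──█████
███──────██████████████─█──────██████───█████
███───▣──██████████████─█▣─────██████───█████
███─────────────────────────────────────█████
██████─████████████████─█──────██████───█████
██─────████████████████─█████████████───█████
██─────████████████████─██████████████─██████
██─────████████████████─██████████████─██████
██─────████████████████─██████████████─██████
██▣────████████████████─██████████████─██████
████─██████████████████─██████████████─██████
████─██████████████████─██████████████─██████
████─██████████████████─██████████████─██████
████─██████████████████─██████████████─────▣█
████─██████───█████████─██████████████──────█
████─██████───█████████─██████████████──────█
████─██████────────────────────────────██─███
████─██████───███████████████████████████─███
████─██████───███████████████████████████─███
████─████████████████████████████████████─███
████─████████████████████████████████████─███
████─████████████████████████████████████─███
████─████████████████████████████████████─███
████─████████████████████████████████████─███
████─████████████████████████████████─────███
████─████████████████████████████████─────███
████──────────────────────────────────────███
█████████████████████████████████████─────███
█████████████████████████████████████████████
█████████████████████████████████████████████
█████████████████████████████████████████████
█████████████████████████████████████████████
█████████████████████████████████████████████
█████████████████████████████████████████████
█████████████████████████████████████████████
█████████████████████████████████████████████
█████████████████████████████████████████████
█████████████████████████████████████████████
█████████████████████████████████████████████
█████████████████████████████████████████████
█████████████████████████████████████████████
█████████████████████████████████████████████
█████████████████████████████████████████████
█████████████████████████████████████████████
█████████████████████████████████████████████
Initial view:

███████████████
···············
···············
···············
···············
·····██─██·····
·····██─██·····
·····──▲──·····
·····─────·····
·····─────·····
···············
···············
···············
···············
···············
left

███████████████
···············
···············
···············
···············
·····███─██····
·····███─██····
·····──▲───····
·····▣─────····
·····──────····
···············
···············
···············
···············
···············

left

███████████████
···············
···············
···············
···············
·····████─██···
·····████─██···
·····█─▲────···
·····█▣─────···
·····───────···
···············
···············
···············
···············
···············

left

███████████████
···············
···············
···············
···············
·····─████─██··
·····─████─██··
·····─█▲─────··
·····─█▣─────··
·····────────··
···············
···············
···············
···············
···············

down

···············
···············
···············
···············
·····─████─██··
·····─████─██··
·····─█──────··
·····─█▲─────··
·····────────··
·····─█───·····
···············
···············
···············
···············
···············

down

···············
···············
···············
·····─████─██··
·····─████─██··
·····─█──────··
·····─█▣─────··
·····──▲─────··
·····─█───·····
·····─████·····
···············
···············
···············
···············
···············

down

···············
···············
·····─████─██··
·····─████─██··
·····─█──────··
·····─█▣─────··
·····────────··
·····─█▲──·····
·····─████·····
·····─████·····
···············
···············
···············
···············
···············

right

···············
···············
····─████─██···
····─████─██···
····─█──────···
····─█▣─────···
····────────···
····─█─▲──·····
····─█████·····
····─█████·····
···············
···············
···············
···············
···············

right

···············
···············
···─████─██····
···─████─██····
···─█──────····
···─█▣─────····
···────────····
···─█──▲──·····
···─██████·····
···─██████·····
···············
···············
···············
···············
···············

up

···············
···············
···············
···─████─██····
···─████─██····
···─█──────····
···─█▣─────····
···────▲───····
···─█─────·····
···─██████·····
···─██████·····
···············
···············
···············
···············

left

···············
···············
···············
····─████─██···
····─████─██···
····─█──────···
····─█▣─────···
····───▲────···
····─█─────····
····─██████····
····─██████····
···············
···············
···············
···············

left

···············
···············
···············
·····─████─██··
·····─████─██··
·····─█──────··
·····─█▣─────··
·····──▲─────··
·····─█─────···
·····─██████···
·····─██████···
···············
···············
···············
···············

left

···············
···············
···············
······─████─██·
······─████─██·
·····█─█──────·
·····█─█▣─────·
·····──▲──────·
·····█─█─────··
·····█─██████··
······─██████··
···············
···············
···············
···············

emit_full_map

·─████─██
·─████─██
█─█──────
█─█▣─────
──▲──────
█─█─────·
█─██████·
·─██████·
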